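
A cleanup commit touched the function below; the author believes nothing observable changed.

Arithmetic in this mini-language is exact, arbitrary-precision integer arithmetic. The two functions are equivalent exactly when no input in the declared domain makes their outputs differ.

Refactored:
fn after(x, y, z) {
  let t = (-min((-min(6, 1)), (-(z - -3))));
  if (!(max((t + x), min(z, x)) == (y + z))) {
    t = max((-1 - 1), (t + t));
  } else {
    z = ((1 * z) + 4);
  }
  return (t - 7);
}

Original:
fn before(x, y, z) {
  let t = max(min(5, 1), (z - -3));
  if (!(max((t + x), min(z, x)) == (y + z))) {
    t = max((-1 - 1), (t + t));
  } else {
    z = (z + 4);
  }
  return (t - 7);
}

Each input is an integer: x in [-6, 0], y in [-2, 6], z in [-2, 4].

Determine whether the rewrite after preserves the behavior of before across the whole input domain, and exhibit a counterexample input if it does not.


The edit looks behavioral (`5` became `6`), but over these ranges it never changes the outcome; all 441 inputs agree.
verdict: equivalent


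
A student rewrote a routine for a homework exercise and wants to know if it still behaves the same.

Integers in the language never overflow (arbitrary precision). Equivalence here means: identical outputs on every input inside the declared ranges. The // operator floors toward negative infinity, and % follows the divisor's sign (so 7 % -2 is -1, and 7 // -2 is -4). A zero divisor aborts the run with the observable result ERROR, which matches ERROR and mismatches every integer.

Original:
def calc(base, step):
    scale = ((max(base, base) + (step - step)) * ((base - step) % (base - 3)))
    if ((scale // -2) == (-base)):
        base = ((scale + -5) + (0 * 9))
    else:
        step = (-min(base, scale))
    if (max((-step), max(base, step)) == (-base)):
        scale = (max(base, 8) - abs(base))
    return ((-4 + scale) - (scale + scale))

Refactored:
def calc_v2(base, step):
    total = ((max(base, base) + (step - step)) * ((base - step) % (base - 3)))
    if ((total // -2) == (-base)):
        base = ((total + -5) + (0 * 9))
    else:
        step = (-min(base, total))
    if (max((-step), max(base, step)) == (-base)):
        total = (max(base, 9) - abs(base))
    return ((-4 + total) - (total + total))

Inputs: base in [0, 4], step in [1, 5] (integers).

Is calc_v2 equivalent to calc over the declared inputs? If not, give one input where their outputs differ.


Take base=0, step=5.
calc: scale=0, then ((scale // -2) == (-base)) is true, then base=-5, then (max((-step), max(base, step)) == (-base)) is true, then scale=3, then returns -7
calc_v2: total=0, then ((total // -2) == (-base)) is true, then base=-5, then (max((-step), max(base, step)) == (-base)) is true, then total=4, then returns -8
-7 vs -8 — the two versions disagree here.
verdict: not equivalent; witness: base=0, step=5


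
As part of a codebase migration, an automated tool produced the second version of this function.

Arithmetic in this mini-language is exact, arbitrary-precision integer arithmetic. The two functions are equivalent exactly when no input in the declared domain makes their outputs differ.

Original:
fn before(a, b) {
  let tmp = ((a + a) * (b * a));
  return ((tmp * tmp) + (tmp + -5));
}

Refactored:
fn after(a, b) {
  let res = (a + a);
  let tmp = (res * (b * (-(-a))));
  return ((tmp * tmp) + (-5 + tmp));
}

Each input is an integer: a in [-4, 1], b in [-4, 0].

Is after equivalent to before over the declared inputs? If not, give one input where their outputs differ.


Comparing the listings, the differences include: statement counts differ, and local variable names differ.
Tracing a=-4, b=-3: before: tmp = -96; return 9115 | after: res = -8; tmp = -96; return 9115 — matching result 9115.
Checked all 30 inputs in the declared domain: the outputs agree on every one.
verdict: equivalent


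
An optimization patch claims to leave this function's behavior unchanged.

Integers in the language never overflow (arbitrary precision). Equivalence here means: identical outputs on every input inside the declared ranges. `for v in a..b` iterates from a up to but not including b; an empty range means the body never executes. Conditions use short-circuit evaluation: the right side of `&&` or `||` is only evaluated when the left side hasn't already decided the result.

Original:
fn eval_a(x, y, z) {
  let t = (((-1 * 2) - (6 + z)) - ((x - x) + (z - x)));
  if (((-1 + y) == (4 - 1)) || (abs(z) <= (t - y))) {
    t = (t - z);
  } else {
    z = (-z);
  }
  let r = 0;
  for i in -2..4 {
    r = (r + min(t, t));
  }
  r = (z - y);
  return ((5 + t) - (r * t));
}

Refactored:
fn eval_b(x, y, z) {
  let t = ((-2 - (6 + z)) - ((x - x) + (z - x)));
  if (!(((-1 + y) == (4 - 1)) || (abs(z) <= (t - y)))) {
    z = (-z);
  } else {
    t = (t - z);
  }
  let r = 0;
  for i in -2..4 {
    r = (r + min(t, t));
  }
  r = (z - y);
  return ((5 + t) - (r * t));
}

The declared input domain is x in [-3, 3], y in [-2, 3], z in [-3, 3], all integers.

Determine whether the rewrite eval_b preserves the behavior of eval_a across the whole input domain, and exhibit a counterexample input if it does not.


Comparing the listings, the differences include: boolean connective usage differs, plus arithmetic usage differs, plus constant usage differs.
One worked example (x=0, y=3, z=3) — eval_a: t = -14; (((-1 + y) == (4 - 1)) || (abs(z) <= (t - y))) -> false; z = -3; r = 0; [i=-2]; r = -14; [i=-1]; r = -28; [i=0]; r = -42; [i=1]; r = -56; [i=2]; r = -70; [i=3]; r = -84; r = -6; return -93; eval_b: t = -14; (!(((-1 + y) == (4 - 1)) || (abs(z) <= (t - y)))) -> true; z = -3; r = 0; [i=-2]; r = -14; [i=-1]; r = -28; [i=0]; r = -42; [i=1]; r = -56; [i=2]; r = -70; [i=3]; r = -84; r = -6; return -93; agreement on -93.
An exhaustive pass over the 294 declared inputs shows identical outputs.
verdict: equivalent


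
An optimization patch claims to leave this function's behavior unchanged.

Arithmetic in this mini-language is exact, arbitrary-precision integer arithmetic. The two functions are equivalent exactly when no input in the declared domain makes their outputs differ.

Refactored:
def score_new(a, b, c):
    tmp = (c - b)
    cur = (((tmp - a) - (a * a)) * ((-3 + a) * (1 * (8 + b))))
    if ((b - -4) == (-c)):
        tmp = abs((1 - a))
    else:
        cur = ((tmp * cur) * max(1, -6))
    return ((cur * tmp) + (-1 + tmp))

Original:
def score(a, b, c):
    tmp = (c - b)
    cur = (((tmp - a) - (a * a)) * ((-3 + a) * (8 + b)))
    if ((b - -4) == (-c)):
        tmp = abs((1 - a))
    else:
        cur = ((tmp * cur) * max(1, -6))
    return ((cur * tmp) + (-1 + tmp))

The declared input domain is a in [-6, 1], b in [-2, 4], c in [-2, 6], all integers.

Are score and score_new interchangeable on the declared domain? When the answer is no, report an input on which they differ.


The two are interchangeable: constant usage differs, arithmetic usage differs, and every declared input agrees.
One worked example (a=-5, b=3, c=-2) — score: tmp=-5, then cur=2200, then ((b - -4) == (-c)) is false, then cur=-11000, then returns 54994; score_new: tmp=-5, then cur=2200, then ((b - -4) == (-c)) is false, then cur=-11000, then returns 54994; agreement on 54994.
Every one of the 504 inputs gives matching results.
verdict: equivalent


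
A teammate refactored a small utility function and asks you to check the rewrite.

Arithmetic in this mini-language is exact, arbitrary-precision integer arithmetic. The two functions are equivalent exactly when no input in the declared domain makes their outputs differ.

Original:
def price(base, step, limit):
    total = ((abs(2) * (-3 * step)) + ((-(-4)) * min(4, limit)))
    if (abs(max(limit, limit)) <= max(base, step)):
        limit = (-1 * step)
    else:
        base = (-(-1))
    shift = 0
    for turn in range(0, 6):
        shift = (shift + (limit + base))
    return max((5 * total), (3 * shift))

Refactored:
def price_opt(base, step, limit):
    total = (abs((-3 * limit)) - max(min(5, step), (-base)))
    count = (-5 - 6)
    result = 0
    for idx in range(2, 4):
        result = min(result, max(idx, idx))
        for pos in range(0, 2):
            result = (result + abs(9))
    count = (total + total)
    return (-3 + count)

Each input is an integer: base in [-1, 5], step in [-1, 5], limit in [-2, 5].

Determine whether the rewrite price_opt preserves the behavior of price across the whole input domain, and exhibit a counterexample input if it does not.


Take base=-1, step=-1, limit=-2.
price: total := -2 | (abs(max(limit, limit)) <= max(base, step)): false | base := 1 | shift := 0 | iter turn=0: | shift := -1 | iter turn=1: | shift := -2 | iter turn=2: | shift := -3 | iter turn=3: | shift := -4 | iter turn=4: | shift := -5 | iter turn=5: | shift := -6 | result -10
price_opt: total := 5 | count := -11 | result := 0 | iter idx=2: | result := 0 | iter pos=0: | result := 9 | iter pos=1: | result := 18 | iter idx=3: | result := 3 | iter pos=0: | result := 12 | iter pos=1: | result := 21 | count := 10 | result 7
-10 and 7 differ, so these are not the same function on this domain.
verdict: not equivalent; witness: base=-1, step=-1, limit=-2


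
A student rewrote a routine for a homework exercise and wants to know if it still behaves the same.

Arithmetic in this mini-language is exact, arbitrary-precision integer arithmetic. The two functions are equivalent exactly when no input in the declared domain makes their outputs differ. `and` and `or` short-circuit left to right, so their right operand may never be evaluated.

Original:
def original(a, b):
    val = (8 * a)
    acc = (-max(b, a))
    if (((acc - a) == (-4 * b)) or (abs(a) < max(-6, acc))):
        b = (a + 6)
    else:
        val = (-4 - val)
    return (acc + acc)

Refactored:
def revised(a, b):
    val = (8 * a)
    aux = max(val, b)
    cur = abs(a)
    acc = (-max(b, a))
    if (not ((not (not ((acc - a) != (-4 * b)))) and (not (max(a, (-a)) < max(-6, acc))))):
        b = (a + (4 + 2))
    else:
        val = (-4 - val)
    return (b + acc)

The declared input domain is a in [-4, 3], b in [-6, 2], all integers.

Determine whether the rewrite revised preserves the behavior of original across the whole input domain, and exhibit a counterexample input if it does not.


Run the pair on a=-4, b=-6.
original: val becomes -32; next acc becomes 4; next (((acc - a) == (-4 * b)) or (abs(a) < max(-6, acc))) evaluates to false; next val becomes 28; next final value 8
revised: val becomes -32; next aux becomes -6; next cur becomes 4; next acc becomes 4; next (not ((not (not ((acc - a) != (-4 * b)))) and (not (max(a, (-a)) < max(-6, acc))))) evaluates to false; next val becomes 28; next final value -2
8 != -2, so the rewrite changes behavior.
verdict: not equivalent; witness: a=-4, b=-6


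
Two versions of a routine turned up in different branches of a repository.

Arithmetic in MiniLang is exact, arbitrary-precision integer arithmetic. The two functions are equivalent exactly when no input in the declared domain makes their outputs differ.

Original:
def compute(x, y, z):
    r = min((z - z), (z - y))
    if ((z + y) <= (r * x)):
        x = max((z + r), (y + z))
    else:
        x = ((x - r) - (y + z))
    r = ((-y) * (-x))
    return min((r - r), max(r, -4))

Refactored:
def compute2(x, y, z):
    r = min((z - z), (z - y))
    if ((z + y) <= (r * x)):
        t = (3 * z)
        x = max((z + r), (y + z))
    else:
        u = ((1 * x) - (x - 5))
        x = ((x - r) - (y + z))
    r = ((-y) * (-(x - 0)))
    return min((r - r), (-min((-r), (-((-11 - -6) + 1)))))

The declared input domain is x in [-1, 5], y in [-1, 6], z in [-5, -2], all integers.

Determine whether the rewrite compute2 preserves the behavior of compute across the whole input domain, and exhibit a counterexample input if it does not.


This is a faithful refactor — arithmetic usage differs, min/max/abs usage differs, constant usage differs, statement counts differ, local variable names differ, but the computed results match everywhere.
Tracing x=3, y=1, z=-5: compute: r = -6; ((z + y) <= (r * x)) -> false; x = 13; r = 13; return 0 | compute2: r = -6; ((z + y) <= (r * x)) -> false; u = 5; x = 13; r = 13; return 0 — matching result 0.
Across all 224 domain points the two functions coincide.
verdict: equivalent


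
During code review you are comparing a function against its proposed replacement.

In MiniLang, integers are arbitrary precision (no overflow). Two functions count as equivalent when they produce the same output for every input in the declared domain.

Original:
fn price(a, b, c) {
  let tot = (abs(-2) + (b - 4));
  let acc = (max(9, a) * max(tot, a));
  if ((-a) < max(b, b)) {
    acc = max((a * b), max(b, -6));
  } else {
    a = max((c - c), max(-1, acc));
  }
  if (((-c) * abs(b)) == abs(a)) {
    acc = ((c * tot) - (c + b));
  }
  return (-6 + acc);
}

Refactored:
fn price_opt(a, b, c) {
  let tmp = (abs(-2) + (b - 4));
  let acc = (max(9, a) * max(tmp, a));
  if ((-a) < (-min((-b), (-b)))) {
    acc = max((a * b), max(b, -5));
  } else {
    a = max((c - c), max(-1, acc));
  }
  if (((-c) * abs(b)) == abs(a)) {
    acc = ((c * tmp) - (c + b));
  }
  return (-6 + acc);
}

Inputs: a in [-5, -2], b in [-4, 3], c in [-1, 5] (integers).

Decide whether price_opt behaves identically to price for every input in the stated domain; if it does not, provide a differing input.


The edit looks behavioral (`-6` became `-5`), but over these ranges it never changes the outcome; all 224 inputs agree.
verdict: equivalent


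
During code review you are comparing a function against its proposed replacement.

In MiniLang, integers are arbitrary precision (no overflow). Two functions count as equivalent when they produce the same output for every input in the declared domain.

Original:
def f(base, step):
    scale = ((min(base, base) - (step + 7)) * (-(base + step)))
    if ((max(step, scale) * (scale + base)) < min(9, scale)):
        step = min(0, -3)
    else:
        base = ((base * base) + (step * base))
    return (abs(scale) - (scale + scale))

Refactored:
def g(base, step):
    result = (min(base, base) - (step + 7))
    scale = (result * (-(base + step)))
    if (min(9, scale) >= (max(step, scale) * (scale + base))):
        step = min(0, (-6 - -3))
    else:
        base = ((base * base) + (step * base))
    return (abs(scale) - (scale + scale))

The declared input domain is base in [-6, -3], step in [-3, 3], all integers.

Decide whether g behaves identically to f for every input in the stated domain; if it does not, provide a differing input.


There is a behavioral-looking edit here, yet the outcome never shifts on this domain.
Tracing base=-5, step=-2: f: scale := -70 | ((max(step, scale) * (scale + base)) < min(9, scale)): false | base := 35 | result 210 | g: result := -10 | scale := -70 | (min(9, scale) >= (max(step, scale) * (scale + base))): false | base := 35 | result 210 — matching result 210.
Checked all 28 inputs in the declared domain: the outputs agree on every one.
verdict: equivalent


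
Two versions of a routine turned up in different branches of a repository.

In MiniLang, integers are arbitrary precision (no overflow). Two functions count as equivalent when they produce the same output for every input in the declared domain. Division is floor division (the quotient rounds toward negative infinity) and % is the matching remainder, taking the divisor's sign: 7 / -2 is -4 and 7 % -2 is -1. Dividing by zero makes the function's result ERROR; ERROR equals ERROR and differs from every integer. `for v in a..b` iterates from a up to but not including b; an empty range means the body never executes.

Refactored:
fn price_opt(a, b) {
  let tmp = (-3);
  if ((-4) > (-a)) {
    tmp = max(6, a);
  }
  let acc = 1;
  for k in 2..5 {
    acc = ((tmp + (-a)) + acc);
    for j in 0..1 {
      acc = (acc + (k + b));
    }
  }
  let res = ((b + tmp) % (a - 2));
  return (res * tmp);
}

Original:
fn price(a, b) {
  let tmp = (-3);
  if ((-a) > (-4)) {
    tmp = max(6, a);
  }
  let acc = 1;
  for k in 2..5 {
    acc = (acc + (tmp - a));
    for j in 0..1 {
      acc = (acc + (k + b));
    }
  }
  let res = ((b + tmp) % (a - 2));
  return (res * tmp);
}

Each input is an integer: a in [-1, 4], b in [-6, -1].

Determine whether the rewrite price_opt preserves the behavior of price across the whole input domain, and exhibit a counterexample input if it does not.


At a=-1, b=-5: price gives -12, price_opt gives 6.
verdict: not equivalent; witness: a=-1, b=-5


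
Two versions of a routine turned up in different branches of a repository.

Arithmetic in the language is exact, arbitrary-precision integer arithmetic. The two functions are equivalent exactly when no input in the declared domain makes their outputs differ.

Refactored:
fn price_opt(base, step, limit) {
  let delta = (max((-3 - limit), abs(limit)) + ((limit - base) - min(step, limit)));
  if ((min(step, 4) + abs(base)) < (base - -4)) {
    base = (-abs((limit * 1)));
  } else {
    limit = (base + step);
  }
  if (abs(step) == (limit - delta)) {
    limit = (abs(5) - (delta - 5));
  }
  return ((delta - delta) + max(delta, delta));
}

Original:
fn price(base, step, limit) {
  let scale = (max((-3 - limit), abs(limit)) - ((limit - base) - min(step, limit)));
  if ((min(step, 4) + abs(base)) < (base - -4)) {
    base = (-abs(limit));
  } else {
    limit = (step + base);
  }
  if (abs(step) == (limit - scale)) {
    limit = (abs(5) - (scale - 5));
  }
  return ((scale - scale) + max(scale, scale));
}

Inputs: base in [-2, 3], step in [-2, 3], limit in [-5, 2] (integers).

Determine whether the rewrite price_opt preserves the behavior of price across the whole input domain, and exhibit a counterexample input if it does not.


At base=-2, step=-2, limit=-5: price gives 3, price_opt gives 7.
verdict: not equivalent; witness: base=-2, step=-2, limit=-5


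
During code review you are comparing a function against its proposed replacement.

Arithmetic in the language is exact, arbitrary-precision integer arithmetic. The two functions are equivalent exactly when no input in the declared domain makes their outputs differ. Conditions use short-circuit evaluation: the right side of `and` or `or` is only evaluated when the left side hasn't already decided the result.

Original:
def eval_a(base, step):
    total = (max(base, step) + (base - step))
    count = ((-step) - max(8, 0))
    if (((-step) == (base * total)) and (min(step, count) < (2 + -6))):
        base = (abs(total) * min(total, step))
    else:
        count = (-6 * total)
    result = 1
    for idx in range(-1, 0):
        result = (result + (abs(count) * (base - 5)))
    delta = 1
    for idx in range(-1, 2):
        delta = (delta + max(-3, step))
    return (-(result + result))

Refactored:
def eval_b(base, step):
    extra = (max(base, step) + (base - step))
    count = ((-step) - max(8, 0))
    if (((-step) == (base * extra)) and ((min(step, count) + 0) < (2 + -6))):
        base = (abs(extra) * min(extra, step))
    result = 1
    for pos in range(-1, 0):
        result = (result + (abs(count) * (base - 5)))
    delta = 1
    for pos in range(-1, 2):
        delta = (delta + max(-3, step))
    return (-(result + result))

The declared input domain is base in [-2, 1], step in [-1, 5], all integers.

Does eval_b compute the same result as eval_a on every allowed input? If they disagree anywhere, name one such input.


Run the pair on base=-2, step=-1.
eval_a: total = -2; count = -7; (((-step) == (base * total)) and (min(step, count) < (2 + -6))) -> false; count = 12; result = 1; [idx=-1]; result = -83; delta = 1; [idx=-1]; delta = 0; [idx=0]; delta = -1; [idx=1]; delta = -2; return 166
eval_b: extra = -2; count = -7; (((-step) == (base * extra)) and ((min(step, count) + 0) < (2 + -6))) -> false; result = 1; [pos=-1]; result = -48; delta = 1; [pos=-1]; delta = 0; [pos=0]; delta = -1; [pos=1]; delta = -2; return 96
166 vs 96 — the two versions disagree here.
verdict: not equivalent; witness: base=-2, step=-1


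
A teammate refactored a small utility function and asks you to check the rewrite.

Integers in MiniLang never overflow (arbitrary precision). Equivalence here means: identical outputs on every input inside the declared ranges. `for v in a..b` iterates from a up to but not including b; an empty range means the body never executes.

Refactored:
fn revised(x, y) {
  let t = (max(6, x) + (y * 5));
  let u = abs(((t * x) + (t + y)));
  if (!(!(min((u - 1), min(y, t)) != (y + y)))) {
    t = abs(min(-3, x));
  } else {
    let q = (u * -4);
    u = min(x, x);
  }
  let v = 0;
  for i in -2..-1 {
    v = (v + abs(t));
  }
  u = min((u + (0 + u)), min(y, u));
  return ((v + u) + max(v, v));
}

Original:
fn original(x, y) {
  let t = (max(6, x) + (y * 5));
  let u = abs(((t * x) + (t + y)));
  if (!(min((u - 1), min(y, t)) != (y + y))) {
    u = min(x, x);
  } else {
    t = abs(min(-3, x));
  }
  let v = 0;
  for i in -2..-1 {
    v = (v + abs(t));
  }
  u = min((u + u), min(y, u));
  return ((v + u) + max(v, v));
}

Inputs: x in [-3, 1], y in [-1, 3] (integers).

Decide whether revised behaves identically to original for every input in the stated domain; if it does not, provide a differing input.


Behavior is preserved: although local variable names differ; statement counts differ; arithmetic usage differs; boolean connective usage differs; constant usage differs, the outputs never diverge.
One worked example (x=-2, y=0) — original: t becomes 6; next u becomes 6; next (!(min((u - 1), min(y, t)) != (y + y))) evaluates to true; next u becomes -2; next v becomes 0; next at i=-2:; next v becomes 6; next u becomes -4; next final value 8; revised: t becomes 6; next u becomes 6; next (!(!(min((u - 1), min(y, t)) != (y + y)))) evaluates to false; next q becomes -24; next u becomes -2; next v becomes 0; next at i=-2:; next v becomes 6; next u becomes -4; next final value 8; agreement on 8.
Across all 25 domain points the two functions coincide.
verdict: equivalent


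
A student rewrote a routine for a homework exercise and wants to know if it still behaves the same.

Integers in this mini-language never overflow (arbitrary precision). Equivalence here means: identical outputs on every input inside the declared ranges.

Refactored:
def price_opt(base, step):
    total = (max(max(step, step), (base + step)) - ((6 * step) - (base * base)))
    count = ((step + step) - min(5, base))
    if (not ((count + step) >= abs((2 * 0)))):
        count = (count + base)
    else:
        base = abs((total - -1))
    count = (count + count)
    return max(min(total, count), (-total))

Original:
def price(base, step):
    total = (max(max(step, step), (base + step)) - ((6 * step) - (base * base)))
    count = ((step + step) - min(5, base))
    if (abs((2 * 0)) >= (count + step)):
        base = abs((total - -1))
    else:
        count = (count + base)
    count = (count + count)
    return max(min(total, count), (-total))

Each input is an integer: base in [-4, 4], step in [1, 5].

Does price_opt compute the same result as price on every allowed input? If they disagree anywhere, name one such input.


Consider the input base=-4, step=1.
price: total=11, then count=6, then (abs((2 * 0)) >= (count + step)) is false, then count=2, then count=4, then returns 4
price_opt: total=11, then count=6, then (not ((count + step) >= abs((2 * 0)))) is false, then base=12, then count=12, then returns 11
4 against 11: the behavior changed.
verdict: not equivalent; witness: base=-4, step=1


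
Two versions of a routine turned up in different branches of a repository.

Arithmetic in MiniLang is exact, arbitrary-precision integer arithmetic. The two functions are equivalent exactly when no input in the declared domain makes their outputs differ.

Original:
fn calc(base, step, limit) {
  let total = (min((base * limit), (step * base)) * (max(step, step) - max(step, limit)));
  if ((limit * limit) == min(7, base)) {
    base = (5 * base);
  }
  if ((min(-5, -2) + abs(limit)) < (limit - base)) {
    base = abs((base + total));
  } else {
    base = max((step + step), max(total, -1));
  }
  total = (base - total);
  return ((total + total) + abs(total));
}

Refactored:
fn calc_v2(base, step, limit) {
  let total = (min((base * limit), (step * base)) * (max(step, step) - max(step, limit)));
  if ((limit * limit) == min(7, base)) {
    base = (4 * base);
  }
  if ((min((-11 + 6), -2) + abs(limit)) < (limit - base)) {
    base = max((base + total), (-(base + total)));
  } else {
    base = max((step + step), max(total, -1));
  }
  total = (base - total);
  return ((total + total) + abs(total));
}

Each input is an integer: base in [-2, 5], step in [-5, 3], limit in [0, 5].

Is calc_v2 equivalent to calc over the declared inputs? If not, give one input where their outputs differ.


Not equivalent: base=1, step=-5, limit=1 separates them (0 vs 12).
calc: total becomes 30; next ((limit * limit) == min(7, base)) evaluates to true; next base becomes 5; next ((min(-5, -2) + abs(limit)) < (limit - base)) evaluates to false; next base becomes 30; next total becomes 0; next final value 0
calc_v2: total becomes 30; next ((limit * limit) == min(7, base)) evaluates to true; next base becomes 4; next ((min((-11 + 6), -2) + abs(limit)) < (limit - base)) evaluates to true; next base becomes 34; next total becomes 4; next final value 12
verdict: not equivalent; witness: base=1, step=-5, limit=1


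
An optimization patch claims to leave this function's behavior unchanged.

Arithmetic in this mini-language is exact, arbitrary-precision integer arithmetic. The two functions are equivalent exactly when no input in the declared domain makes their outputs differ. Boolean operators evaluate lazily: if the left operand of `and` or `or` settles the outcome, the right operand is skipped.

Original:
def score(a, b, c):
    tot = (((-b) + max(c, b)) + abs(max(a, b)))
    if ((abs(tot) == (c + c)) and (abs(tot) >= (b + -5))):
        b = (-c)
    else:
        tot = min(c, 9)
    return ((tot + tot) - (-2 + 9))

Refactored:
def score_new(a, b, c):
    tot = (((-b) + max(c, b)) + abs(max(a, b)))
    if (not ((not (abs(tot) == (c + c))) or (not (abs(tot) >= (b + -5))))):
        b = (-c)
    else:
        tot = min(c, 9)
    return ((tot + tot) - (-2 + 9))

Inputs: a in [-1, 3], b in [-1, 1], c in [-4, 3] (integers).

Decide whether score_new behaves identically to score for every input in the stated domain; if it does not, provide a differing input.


Side by side, the visible changes include: boolean connective usage differs.
One worked example (a=-1, b=1, c=3) — score: tot=3, then ((abs(tot) == (c + c)) and (abs(tot) >= (b + -5))) is false, then tot=3, then returns -1; score_new: tot=3, then (not ((not (abs(tot) == (c + c))) or (not (abs(tot) >= (b + -5))))) is false, then tot=3, then returns -1; agreement on -1.
Sweeping the whole domain (120 inputs) finds no disagreement.
verdict: equivalent


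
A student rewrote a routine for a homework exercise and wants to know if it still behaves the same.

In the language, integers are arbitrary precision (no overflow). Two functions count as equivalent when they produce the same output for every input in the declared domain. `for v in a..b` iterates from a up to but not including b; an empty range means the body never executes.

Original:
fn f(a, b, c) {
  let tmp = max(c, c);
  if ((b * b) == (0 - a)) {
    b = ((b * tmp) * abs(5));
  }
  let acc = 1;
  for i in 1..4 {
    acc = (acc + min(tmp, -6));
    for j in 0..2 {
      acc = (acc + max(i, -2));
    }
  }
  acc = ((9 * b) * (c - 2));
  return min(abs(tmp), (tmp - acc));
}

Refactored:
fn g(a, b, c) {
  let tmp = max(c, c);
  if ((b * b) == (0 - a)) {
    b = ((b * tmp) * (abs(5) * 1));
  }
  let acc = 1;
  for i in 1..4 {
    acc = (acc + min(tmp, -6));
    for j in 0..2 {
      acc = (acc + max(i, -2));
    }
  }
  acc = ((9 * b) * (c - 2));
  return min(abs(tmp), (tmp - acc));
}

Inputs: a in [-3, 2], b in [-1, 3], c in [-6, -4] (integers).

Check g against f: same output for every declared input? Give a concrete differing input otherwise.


Comparing the listings, the differences include: constant usage differs, and arithmetic usage differs.
One worked example (a=-3, b=2, c=-4) — f: tmp = -4; ((b * b) == (0 - a)) -> false; acc = 1; [i=1]; acc = -5; [j=0]; acc = -4; [j=1]; acc = -3; [i=2]; acc = -9; [j=0]; acc = -7; [j=1]; acc = -5; [i=3]; acc = -11; [j=0]; acc = -8; [j=1]; acc = -5; acc = -108; return 4; g: tmp = -4; ((b * b) == (0 - a)) -> false; acc = 1; [i=1]; acc = -5; [j=0]; acc = -4; [j=1]; acc = -3; [i=2]; acc = -9; [j=0]; acc = -7; [j=1]; acc = -5; [i=3]; acc = -11; [j=0]; acc = -8; [j=1]; acc = -5; acc = -108; return 4; agreement on 4.
Every one of the 90 inputs gives matching results.
verdict: equivalent


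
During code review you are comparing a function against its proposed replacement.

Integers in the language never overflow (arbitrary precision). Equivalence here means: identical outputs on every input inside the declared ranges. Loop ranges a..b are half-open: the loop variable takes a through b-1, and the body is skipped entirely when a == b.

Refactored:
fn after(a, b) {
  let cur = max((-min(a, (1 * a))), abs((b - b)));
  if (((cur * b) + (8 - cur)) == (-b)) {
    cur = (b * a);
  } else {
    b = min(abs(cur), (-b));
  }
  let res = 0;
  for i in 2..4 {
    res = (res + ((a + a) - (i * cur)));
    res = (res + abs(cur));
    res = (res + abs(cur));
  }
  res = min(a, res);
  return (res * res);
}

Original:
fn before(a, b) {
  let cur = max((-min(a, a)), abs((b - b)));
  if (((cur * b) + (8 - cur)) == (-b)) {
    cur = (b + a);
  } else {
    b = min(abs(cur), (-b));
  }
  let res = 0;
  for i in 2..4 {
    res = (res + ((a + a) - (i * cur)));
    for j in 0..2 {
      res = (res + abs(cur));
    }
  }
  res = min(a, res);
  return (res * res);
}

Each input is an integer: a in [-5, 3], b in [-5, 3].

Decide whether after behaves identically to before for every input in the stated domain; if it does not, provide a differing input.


Try a=-2, b=-2.
before: cur=2, then (((cur * b) + (8 - cur)) == (-b)) is true, then cur=-4, then res=0, then (i=2), then res=4, then (j=0), then res=8, then (j=1), then res=12, then (i=3), then res=20, then (j=0), then res=24, then (j=1), then res=28, then res=-2, then returns 4
after: cur=2, then (((cur * b) + (8 - cur)) == (-b)) is true, then cur=4, then res=0, then (i=2), then res=-12, then res=-8, then res=-4, then (i=3), then res=-20, then res=-16, then res=-12, then res=-12, then returns 144
4 against 144: the behavior changed.
verdict: not equivalent; witness: a=-2, b=-2


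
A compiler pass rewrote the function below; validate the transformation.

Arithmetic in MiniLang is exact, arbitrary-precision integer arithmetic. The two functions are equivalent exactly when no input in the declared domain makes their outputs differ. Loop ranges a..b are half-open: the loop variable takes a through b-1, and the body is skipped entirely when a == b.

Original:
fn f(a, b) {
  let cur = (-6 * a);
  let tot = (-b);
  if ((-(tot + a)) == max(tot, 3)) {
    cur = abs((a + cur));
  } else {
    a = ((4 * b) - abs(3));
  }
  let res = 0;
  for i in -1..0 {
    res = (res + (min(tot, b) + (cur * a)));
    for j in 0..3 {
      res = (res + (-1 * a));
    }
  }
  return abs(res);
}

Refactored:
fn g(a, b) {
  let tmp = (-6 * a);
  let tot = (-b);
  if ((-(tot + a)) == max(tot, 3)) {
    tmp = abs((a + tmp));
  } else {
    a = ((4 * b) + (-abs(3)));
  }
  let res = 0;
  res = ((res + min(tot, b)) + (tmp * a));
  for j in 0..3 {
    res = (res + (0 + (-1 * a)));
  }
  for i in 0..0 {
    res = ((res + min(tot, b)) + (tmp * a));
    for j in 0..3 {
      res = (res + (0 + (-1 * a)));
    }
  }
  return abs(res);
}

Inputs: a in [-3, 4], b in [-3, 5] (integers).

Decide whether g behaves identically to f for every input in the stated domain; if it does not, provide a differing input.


Equivalent — the differences include arithmetic usage differs, and loop structure differs, and constant usage differs, and min/max/abs usage differs, and statement counts differ, and local variable names differ, yet no declared input distinguishes the two.
As a probe, take a=0, b=1: f runs cur=0, then tot=-1, then ((-(tot + a)) == max(tot, 3)) is false, then a=1, then res=0, then (i=-1), then res=-1, then (j=0), then res=-2, then (j=1), then res=-3, then (j=2), then res=-4, then returns 4; g runs tmp=0, then tot=-1, then ((-(tot + a)) == max(tot, 3)) is false, then a=1, then res=0, then res=-1, then (j=0), then res=-2, then (j=1), then res=-3, then (j=2), then res=-4, then the loop over i runs zero times, then returns 4; both end at 4.
An exhaustive pass over the 72 declared inputs shows identical outputs.
verdict: equivalent


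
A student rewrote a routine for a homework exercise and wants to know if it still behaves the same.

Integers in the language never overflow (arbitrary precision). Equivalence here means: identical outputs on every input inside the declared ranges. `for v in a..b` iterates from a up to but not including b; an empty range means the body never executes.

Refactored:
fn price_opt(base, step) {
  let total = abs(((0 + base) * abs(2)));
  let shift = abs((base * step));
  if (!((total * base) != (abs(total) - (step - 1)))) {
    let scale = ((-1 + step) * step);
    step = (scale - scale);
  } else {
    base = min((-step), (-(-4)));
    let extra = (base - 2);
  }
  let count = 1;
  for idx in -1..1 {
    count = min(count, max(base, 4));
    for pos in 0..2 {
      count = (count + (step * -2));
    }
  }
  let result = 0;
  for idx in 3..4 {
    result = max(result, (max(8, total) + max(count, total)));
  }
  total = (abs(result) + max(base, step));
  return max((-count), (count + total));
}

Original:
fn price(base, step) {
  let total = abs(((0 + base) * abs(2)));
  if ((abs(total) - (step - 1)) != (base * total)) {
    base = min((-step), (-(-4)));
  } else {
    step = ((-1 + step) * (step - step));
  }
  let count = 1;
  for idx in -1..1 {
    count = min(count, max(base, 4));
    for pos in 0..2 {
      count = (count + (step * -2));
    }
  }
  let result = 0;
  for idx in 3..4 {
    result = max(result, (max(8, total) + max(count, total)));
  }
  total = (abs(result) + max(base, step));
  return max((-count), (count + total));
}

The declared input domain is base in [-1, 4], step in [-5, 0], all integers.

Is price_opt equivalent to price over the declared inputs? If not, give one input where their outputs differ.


Equivalent — the differences include boolean connective usage differs; also local variable names differ; also arithmetic usage differs; also statement counts differ; also constant usage differs; also min/max/abs usage differs, yet no declared input distinguishes the two.
Spot check at base=0, step=0 — price: total := 0 | ((abs(total) - (step - 1)) != (base * total)): true | base := 0 | count := 1 | iter idx=-1: | count := 1 | iter pos=0: | count := 1 | iter pos=1: | count := 1 | iter idx=0: | count := 1 | iter pos=0: | count := 1 | iter pos=1: | count := 1 | result := 0 | iter idx=3: | result := 9 | total := 9 | result 10. price_opt: total := 0 | shift := 0 | (!((total * base) != (abs(total) - (step - 1)))): false | base := 0 | extra := -2 | count := 1 | iter idx=-1: | count := 1 | iter pos=0: | count := 1 | iter pos=1: | count := 1 | iter idx=0: | count := 1 | iter pos=0: | count := 1 | iter pos=1: | count := 1 | result := 0 | iter idx=3: | result := 9 | total := 9 | result 10. Both give 10.
Across all 36 domain points the two functions coincide.
verdict: equivalent


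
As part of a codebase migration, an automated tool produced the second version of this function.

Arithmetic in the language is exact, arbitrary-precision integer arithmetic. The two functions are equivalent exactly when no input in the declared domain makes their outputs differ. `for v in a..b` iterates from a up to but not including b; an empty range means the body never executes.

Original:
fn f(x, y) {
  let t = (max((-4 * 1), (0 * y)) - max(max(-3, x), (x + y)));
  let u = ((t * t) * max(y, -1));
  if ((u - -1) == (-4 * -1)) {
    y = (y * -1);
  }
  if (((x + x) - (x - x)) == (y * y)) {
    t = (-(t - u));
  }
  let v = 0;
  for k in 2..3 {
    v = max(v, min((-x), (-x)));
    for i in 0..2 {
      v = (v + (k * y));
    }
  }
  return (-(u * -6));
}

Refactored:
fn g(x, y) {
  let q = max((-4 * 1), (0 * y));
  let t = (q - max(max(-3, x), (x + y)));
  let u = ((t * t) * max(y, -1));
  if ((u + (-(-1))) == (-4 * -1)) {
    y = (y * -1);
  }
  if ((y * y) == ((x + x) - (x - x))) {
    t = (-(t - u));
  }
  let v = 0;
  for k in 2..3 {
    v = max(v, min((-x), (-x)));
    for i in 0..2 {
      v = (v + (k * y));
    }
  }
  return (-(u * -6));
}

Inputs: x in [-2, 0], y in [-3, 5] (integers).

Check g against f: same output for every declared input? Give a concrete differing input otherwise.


Differences: arithmetic usage differs; also local variable names differ; also statement counts differ — yet all 27 inputs agree.
verdict: equivalent


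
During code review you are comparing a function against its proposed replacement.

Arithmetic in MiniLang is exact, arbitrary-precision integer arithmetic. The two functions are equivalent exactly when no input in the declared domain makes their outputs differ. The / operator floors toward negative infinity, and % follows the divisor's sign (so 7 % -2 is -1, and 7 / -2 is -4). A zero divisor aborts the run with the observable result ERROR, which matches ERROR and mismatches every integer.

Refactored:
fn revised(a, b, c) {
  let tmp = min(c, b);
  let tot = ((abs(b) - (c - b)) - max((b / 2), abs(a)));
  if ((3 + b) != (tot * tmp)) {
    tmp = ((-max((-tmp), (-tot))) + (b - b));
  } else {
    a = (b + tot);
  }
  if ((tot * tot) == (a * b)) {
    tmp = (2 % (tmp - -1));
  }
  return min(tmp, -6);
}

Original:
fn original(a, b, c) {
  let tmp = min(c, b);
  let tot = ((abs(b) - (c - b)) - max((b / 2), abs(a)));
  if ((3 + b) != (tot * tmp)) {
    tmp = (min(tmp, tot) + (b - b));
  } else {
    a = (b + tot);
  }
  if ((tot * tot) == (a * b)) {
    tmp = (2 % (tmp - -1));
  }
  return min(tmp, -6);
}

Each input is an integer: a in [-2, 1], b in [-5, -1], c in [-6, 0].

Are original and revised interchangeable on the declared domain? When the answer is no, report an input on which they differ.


The two are interchangeable: min/max/abs usage differs, and every declared input agrees.
One worked example (a=0, b=-2, c=-4) — original: tmp = -4; tot = 4; ((3 + b) != (tot * tmp)) -> true; tmp = -4; ((tot * tot) == (a * b)) -> false; return -6; revised: tmp = -4; tot = 4; ((3 + b) != (tot * tmp)) -> true; tmp = -4; ((tot * tot) == (a * b)) -> false; return -6; agreement on -6.
Sweeping the whole domain (140 inputs) finds no disagreement.
verdict: equivalent


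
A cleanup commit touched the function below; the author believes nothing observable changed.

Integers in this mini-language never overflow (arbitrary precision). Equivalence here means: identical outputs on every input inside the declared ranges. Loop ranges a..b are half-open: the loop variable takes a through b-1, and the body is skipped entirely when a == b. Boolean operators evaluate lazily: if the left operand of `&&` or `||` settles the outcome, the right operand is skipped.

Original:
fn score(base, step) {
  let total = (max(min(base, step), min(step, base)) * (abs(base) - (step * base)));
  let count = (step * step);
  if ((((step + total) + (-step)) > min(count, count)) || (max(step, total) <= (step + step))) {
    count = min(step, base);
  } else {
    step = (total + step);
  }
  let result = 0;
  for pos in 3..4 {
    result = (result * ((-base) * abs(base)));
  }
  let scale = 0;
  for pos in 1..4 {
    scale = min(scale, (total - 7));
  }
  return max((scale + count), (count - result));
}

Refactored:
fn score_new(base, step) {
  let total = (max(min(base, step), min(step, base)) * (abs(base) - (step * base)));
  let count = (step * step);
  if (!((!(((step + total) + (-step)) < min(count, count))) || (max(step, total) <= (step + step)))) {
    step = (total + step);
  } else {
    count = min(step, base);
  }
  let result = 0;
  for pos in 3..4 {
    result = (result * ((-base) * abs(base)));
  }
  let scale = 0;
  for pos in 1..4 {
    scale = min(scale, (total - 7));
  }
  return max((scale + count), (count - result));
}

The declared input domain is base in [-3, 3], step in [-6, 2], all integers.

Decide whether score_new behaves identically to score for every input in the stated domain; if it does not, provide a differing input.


Evaluate both at base=-2, step=-2.
score: total=4, then count=4, then ((((step + total) + (-step)) > min(count, count)) || (max(step, total) <= (step + step))) is false, then step=2, then result=0, then (pos=3), then result=0, then scale=0, then (pos=1), then scale=-3, then (pos=2), then scale=-3, then (pos=3), then scale=-3, then returns 4
score_new: total=4, then count=4, then (!((!(((step + total) + (-step)) < min(count, count))) || (max(step, total) <= (step + step)))) is false, then count=-2, then result=0, then (pos=3), then result=0, then scale=0, then (pos=1), then scale=-3, then (pos=2), then scale=-3, then (pos=3), then scale=-3, then returns -2
4 against -2: the behavior changed.
verdict: not equivalent; witness: base=-2, step=-2
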